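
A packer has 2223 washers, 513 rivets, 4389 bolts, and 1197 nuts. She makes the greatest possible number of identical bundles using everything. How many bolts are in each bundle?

77

Number of bundles = gcd(2223, 513, 4389, 1197).
2223 = 3^2 × 13 × 19
513 = 3^3 × 19
4389 = 3 × 7 × 11 × 19
1197 = 3^2 × 7 × 19
gcd(2223, 513, 4389, 1197) = 3 × 19 = 57.
bolts per bundle = 4389 / 57 = 77.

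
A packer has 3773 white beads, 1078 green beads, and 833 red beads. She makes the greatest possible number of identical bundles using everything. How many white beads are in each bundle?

77

Number of bundles = gcd(3773, 1078, 833).
3773 = 7^3 × 11
1078 = 2 × 7^2 × 11
833 = 7^2 × 17
gcd(3773, 1078, 833) = 7^2 = 49.
white beads per bundle = 3773 / 49 = 77.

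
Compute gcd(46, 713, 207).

23

46 = 2 × 23
713 = 23 × 31
207 = 3^2 × 23
gcd(46, 713, 207) = 23.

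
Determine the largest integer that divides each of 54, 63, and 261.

54 = 2 × 3^3
63 = 3^2 × 7
261 = 3^2 × 29
gcd(54, 63, 261) = 3^2 = 9.

9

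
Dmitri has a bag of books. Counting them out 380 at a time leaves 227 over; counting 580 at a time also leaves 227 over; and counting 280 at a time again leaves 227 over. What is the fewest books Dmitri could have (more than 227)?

N − 227 must be a common multiple of 380, 580, and 280.
380 = 2^2 × 5 × 19
580 = 2^2 × 5 × 29
280 = 2^3 × 5 × 7
LCM(380, 580, 280) = 2^3 × 5 × 7 × 19 × 29 = 154280.
Smallest N > 227 is LCM + 227 = 154280 + 227 = 154507.

154507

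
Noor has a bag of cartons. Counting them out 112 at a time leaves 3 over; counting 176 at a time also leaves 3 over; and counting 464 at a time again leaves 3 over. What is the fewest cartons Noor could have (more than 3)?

N − 3 must be a common multiple of 112, 176, and 464.
112 = 2^4 × 7
176 = 2^4 × 11
464 = 2^4 × 29
LCM(112, 176, 464) = 2^4 × 7 × 11 × 29 = 35728.
Smallest N > 3 is LCM + 3 = 35728 + 3 = 35731.

35731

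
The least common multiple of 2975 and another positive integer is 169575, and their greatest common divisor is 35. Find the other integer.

1995

gcd × lcm = product of the two integers, so the other integer is (35 × 169575) / 2975 = 1995.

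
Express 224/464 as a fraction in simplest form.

14/29

224 = 2^5 × 7
464 = 2^4 × 29
gcd(224, 464) = 2^4 = 16.
Divide numerator and denominator by 16: 224/464 = 14/29.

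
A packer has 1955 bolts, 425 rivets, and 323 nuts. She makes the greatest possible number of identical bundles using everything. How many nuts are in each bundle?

19

Number of bundles = gcd(1955, 425, 323).
1955 = 5 × 17 × 23
425 = 5^2 × 17
323 = 17 × 19
gcd(1955, 425, 323) = 17.
nuts per bundle = 323 / 17 = 19.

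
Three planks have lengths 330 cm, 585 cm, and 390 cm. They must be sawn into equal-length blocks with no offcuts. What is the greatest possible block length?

15 cm

The block length must divide every plank, so the greatest is gcd(330, 585, 390).
330 = 2 × 3 × 5 × 11
585 = 3^2 × 5 × 13
390 = 2 × 3 × 5 × 13
gcd(330, 585, 390) = 3 × 5 = 15.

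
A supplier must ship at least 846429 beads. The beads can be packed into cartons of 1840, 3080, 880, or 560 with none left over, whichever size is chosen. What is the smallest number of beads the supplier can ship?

850080

The number of beads must be a common multiple of 1840, 3080, 880, and 560, so a multiple of their LCM.
1840 = 2^4 × 5 × 23
3080 = 2^3 × 5 × 7 × 11
880 = 2^4 × 5 × 11
560 = 2^4 × 5 × 7
LCM(1840, 3080, 880, 560) = 2^4 × 5 × 7 × 11 × 23 = 141680.
Smallest multiple of 141680 that is ≥ 846429: ⌈846429/141680⌉ × 141680 = 6 × 141680 = 850080.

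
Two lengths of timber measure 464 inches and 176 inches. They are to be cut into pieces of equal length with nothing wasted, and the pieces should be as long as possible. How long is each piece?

16 inches

By the Euclidean algorithm:
464 = 2 × 176 + 112
176 = 1 × 112 + 64
112 = 1 × 64 + 48
64 = 1 × 48 + 16
48 = 3 × 16 + 0
gcd(464, 176) = 16.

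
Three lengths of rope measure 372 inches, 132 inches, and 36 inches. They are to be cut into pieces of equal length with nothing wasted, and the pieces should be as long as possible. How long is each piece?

Each piece length must divide every original length, so the longest possible is gcd(372, 132, 36).
372 = 2^2 × 3 × 31
132 = 2^2 × 3 × 11
36 = 2^2 × 3^2
gcd(372, 132, 36) = 2^2 × 3 = 12.

12 inches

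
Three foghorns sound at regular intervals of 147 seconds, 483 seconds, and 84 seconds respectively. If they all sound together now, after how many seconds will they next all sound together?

They coincide at every common multiple of the periods; the first is the LCM.
147 = 3 × 7^2
483 = 3 × 7 × 23
84 = 2^2 × 3 × 7
LCM(147, 483, 84) = 2^2 × 3 × 7^2 × 23 = 13524.

13524 seconds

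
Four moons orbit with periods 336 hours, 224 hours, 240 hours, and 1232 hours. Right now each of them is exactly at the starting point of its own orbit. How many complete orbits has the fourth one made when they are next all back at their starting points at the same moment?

They are all back at their starting positions together after one LCM of the periods.
336 = 2^4 × 3 × 7
224 = 2^5 × 7
240 = 2^4 × 3 × 5
1232 = 2^4 × 7 × 11
LCM(336, 224, 240, 1232) = 2^5 × 3 × 5 × 7 × 11 = 36960.
Orbits for period 1232: 36960 / 1232 = 30.

30 orbits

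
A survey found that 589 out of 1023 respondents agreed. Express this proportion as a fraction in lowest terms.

19/33

589 = 19 × 31
1023 = 3 × 11 × 31
gcd(589, 1023) = 31.
Divide numerator and denominator by 31: 589/1023 = 19/33.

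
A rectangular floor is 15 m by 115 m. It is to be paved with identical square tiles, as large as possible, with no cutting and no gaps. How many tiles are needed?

69

Tile side = gcd(15, 115).
15 = 3 × 5
115 = 5 × 23
gcd(15, 115) = 5.
Tiles: (15/5) × (115/5) = 3 × 23 = 69.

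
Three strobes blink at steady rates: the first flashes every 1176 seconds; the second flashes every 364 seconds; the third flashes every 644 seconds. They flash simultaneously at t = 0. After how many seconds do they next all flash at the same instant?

They coincide at every common multiple of the periods; the first is the LCM.
1176 = 2^3 × 3 × 7^2
364 = 2^2 × 7 × 13
644 = 2^2 × 7 × 23
LCM(1176, 364, 644) = 2^3 × 3 × 7^2 × 13 × 23 = 351624.

351624 seconds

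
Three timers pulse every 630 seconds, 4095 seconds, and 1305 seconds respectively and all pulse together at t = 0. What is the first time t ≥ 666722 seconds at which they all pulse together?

712530 seconds

Joint pulses occur at multiples of LCM(630, 4095, 1305).
630 = 2 × 3^2 × 5 × 7
4095 = 3^2 × 5 × 7 × 13
1305 = 3^2 × 5 × 29
LCM(630, 4095, 1305) = 2 × 3^2 × 5 × 7 × 13 × 29 = 237510.
Smallest multiple of 237510 that is ≥ 666722: ⌈666722/237510⌉ × 237510 = 3 × 237510 = 712530.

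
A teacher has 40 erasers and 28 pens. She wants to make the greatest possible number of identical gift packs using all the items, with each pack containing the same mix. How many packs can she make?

The pack count must divide each quantity, so the greatest is gcd(40, 28).
40 = 2^3 × 5
28 = 2^2 × 7
gcd(40, 28) = 2^2 = 4.

4 packs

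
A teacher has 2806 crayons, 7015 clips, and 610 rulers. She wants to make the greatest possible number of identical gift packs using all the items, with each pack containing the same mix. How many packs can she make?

61 packs

The pack count must divide each quantity, so the greatest is gcd(2806, 7015, 610).
2806 = 2 × 23 × 61
7015 = 5 × 23 × 61
610 = 2 × 5 × 61
gcd(2806, 7015, 610) = 61.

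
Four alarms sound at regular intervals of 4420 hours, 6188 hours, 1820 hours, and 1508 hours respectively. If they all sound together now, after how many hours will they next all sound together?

897260 hours

They coincide at every common multiple of the periods; the first is the LCM.
4420 = 2^2 × 5 × 13 × 17
6188 = 2^2 × 7 × 13 × 17
1820 = 2^2 × 5 × 7 × 13
1508 = 2^2 × 13 × 29
LCM(4420, 6188, 1820, 1508) = 2^2 × 5 × 7 × 13 × 17 × 29 = 897260.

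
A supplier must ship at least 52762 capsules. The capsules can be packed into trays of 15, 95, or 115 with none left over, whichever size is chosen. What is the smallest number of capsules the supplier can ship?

The number of capsules must be a common multiple of 15, 95, and 115, so a multiple of their LCM.
15 = 3 × 5
95 = 5 × 19
115 = 5 × 23
LCM(15, 95, 115) = 3 × 5 × 19 × 23 = 6555.
Smallest multiple of 6555 that is ≥ 52762: ⌈52762/6555⌉ × 6555 = 9 × 6555 = 58995.

58995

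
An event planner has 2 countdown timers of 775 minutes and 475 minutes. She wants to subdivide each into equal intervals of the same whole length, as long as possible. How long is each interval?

The interval must divide each timer length; the longest such is the gcd.
775 = 5^2 × 31
475 = 5^2 × 19
gcd(775, 475) = 5^2 = 25.

25 minutes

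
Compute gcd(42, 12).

42 = 2 × 3 × 7
12 = 2^2 × 3
gcd(42, 12) = 2 × 3 = 6.

6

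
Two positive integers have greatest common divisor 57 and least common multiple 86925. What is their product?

For any two positive integers, gcd × lcm = product = 57 × 86925 = 4954725.

4954725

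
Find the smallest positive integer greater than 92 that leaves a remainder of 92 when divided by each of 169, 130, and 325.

N − 92 must be a common multiple of 169, 130, and 325.
169 = 13^2
130 = 2 × 5 × 13
325 = 5^2 × 13
LCM(169, 130, 325) = 2 × 5^2 × 13^2 = 8450.
Smallest N > 92 is LCM + 92 = 8450 + 92 = 8542.

8542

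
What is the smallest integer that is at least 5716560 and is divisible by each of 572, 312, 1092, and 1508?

The integer must be a common multiple of 572, 312, 1092, and 1508, so a multiple of their LCM.
572 = 2^2 × 11 × 13
312 = 2^3 × 3 × 13
1092 = 2^2 × 3 × 7 × 13
1508 = 2^2 × 13 × 29
LCM(572, 312, 1092, 1508) = 2^3 × 3 × 7 × 11 × 13 × 29 = 696696.
Smallest multiple of 696696 that is ≥ 5716560: ⌈5716560/696696⌉ × 696696 = 9 × 696696 = 6270264.

6270264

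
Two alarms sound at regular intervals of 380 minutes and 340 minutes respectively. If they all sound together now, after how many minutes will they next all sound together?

They coincide at every common multiple of the periods; the first is the LCM.
380 = 2^2 × 5 × 19
340 = 2^2 × 5 × 17
LCM(380, 340) = 2^2 × 5 × 17 × 19 = 6460.

6460 minutes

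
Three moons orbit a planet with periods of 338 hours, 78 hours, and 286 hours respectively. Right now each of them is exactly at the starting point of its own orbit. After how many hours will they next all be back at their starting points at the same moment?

11154 hours

They coincide at every common multiple of the periods; the first is the LCM.
338 = 2 × 13^2
78 = 2 × 3 × 13
286 = 2 × 11 × 13
LCM(338, 78, 286) = 2 × 3 × 11 × 13^2 = 11154.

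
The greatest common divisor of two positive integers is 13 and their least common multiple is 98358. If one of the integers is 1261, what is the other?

1014

For two integers, gcd × lcm = product, so the other is (13 × 98358) / 1261 = 1278654 / 1261 = 1014.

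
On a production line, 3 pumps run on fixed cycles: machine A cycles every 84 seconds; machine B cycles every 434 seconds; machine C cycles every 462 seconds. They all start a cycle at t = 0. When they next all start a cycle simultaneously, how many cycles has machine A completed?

They are all back at their starting positions together after one LCM of the periods.
84 = 2^2 × 3 × 7
434 = 2 × 7 × 31
462 = 2 × 3 × 7 × 11
LCM(84, 434, 462) = 2^2 × 3 × 7 × 11 × 31 = 28644.
Cycles for period 84: 28644 / 84 = 341.

341 cycles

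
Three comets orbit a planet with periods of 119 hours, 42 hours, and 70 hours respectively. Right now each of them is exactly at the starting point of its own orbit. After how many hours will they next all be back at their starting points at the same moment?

We need the least common multiple of the intervals.
119 = 7 × 17
42 = 2 × 3 × 7
70 = 2 × 5 × 7
LCM(119, 42, 70) = 2 × 3 × 5 × 7 × 17 = 3570.

3570 hours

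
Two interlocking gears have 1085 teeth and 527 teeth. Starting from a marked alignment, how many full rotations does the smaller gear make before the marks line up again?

35 rotations

All finish a whole number of cycles simultaneously at t = LCM of the periods.
1085 = 5 × 7 × 31
527 = 17 × 31
LCM(1085, 527) = 5 × 7 × 17 × 31 = 18445.
Rotations for period 527: 18445 / 527 = 35.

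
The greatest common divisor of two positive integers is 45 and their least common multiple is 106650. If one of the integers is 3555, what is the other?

1350

For two integers, gcd × lcm = product, so the other is (45 × 106650) / 3555 = 4799250 / 3555 = 1350.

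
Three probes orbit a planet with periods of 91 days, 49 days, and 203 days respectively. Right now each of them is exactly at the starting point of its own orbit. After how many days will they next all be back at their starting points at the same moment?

They coincide at every common multiple of the periods; the first is the LCM.
91 = 7 × 13
49 = 7^2
203 = 7 × 29
LCM(91, 49, 203) = 7^2 × 13 × 29 = 18473.

18473 days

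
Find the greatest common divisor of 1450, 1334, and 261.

1450 = 2 × 5^2 × 29
1334 = 2 × 23 × 29
261 = 3^2 × 29
gcd(1450, 1334, 261) = 29.

29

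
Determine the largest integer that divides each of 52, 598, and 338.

52 = 2^2 × 13
598 = 2 × 13 × 23
338 = 2 × 13^2
gcd(52, 598, 338) = 2 × 13 = 26.

26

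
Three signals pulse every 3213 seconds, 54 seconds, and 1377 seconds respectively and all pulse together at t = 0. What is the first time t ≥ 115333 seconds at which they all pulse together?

Joint pulses occur at multiples of LCM(3213, 54, 1377).
3213 = 3^3 × 7 × 17
54 = 2 × 3^3
1377 = 3^4 × 17
LCM(3213, 54, 1377) = 2 × 3^4 × 7 × 17 = 19278.
Smallest multiple of 19278 that is ≥ 115333: ⌈115333/19278⌉ × 19278 = 6 × 19278 = 115668.

115668 seconds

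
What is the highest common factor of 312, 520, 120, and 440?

312 = 2^3 × 3 × 13
520 = 2^3 × 5 × 13
120 = 2^3 × 3 × 5
440 = 2^3 × 5 × 11
gcd(312, 520, 120, 440) = 2^3 = 8.

8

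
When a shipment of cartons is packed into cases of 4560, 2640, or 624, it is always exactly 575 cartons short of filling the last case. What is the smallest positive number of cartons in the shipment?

651505

Being 575 short of a full case of size k means N ≡ −575 (mod k), i.e. N + 575 is a multiple of each size.
4560 = 2^4 × 3 × 5 × 19
2640 = 2^4 × 3 × 5 × 11
624 = 2^4 × 3 × 13
LCM(4560, 2640, 624) = 2^4 × 3 × 5 × 11 × 13 × 19 = 652080.
Smallest positive N is 652080 − 575 = 651505.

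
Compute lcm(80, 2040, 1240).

126480

80 = 2^4 × 5
2040 = 2^3 × 3 × 5 × 17
1240 = 2^3 × 5 × 31
LCM(80, 2040, 1240) = 2^4 × 3 × 5 × 17 × 31 = 126480.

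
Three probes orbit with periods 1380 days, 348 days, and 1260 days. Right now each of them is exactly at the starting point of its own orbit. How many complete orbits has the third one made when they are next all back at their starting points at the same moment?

The first common completion time is the LCM of the periods.
1380 = 2^2 × 3 × 5 × 23
348 = 2^2 × 3 × 29
1260 = 2^2 × 3^2 × 5 × 7
LCM(1380, 348, 1260) = 2^2 × 3^2 × 5 × 7 × 23 × 29 = 840420.
Orbits for period 1260: 840420 / 1260 = 667.

667 orbits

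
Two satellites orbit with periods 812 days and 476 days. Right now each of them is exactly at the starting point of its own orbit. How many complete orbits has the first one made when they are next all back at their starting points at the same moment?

All finish a whole number of cycles simultaneously at t = LCM of the periods.
812 = 2^2 × 7 × 29
476 = 2^2 × 7 × 17
LCM(812, 476) = 2^2 × 7 × 17 × 29 = 13804.
Orbits for period 812: 13804 / 812 = 17.

17 orbits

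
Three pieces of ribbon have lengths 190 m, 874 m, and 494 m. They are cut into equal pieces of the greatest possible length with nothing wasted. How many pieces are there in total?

Piece length = gcd(190, 874, 494).
190 = 2 × 5 × 19
874 = 2 × 19 × 23
494 = 2 × 13 × 19
gcd(190, 874, 494) = 2 × 19 = 38.
Total pieces = 190/38 + 874/38 + 494/38 = 5 + 23 + 13 = 41.

41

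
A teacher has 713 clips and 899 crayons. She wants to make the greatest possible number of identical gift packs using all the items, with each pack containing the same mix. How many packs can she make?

31 packs

By the Euclidean algorithm:
899 = 1 × 713 + 186
713 = 3 × 186 + 155
186 = 1 × 155 + 31
155 = 5 × 31 + 0
gcd(713, 899) = 31.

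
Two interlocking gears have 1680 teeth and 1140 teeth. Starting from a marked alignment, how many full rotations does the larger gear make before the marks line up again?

19 rotations

The first common completion time is the LCM of the periods.
1680 = 2^4 × 3 × 5 × 7
1140 = 2^2 × 3 × 5 × 19
LCM(1680, 1140) = 2^4 × 3 × 5 × 7 × 19 = 31920.
Rotations for period 1680: 31920 / 1680 = 19.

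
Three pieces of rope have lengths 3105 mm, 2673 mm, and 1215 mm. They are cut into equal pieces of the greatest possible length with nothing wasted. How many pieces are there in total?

Piece length = gcd(3105, 2673, 1215).
3105 = 3^3 × 5 × 23
2673 = 3^5 × 11
1215 = 3^5 × 5
gcd(3105, 2673, 1215) = 3^3 = 27.
Total pieces = 3105/27 + 2673/27 + 1215/27 = 115 + 99 + 45 = 259.

259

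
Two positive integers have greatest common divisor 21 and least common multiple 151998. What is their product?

For any two positive integers, gcd × lcm = product = 21 × 151998 = 3191958.

3191958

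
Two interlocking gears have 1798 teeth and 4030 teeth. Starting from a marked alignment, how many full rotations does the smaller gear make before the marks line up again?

All finish a whole number of cycles simultaneously at t = LCM of the periods.
1798 = 2 × 29 × 31
4030 = 2 × 5 × 13 × 31
LCM(1798, 4030) = 2 × 5 × 13 × 29 × 31 = 116870.
Rotations for period 1798: 116870 / 1798 = 65.

65 rotations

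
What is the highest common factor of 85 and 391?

85 = 5 × 17
391 = 17 × 23
gcd(85, 391) = 17.

17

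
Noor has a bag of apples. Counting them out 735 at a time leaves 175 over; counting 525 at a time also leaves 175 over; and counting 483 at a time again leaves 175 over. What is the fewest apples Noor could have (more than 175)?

84700

N − 175 must be a common multiple of 735, 525, and 483.
735 = 3 × 5 × 7^2
525 = 3 × 5^2 × 7
483 = 3 × 7 × 23
LCM(735, 525, 483) = 3 × 5^2 × 7^2 × 23 = 84525.
Smallest N > 175 is LCM + 175 = 84525 + 175 = 84700.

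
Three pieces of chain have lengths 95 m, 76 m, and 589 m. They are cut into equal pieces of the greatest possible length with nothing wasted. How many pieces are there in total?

40

Piece length = gcd(95, 76, 589).
95 = 5 × 19
76 = 2^2 × 19
589 = 19 × 31
gcd(95, 76, 589) = 19.
Total pieces = 95/19 + 76/19 + 589/19 = 5 + 4 + 31 = 40.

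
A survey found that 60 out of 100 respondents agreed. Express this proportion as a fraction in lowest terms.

3/5

60 = 2^2 × 3 × 5
100 = 2^2 × 5^2
gcd(60, 100) = 2^2 × 5 = 20.
Divide numerator and denominator by 20: 60/100 = 3/5.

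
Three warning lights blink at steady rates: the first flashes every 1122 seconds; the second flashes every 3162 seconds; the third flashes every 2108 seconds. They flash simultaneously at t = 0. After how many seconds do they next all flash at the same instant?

We need the least common multiple of the intervals.
1122 = 2 × 3 × 11 × 17
3162 = 2 × 3 × 17 × 31
2108 = 2^2 × 17 × 31
LCM(1122, 3162, 2108) = 2^2 × 3 × 11 × 17 × 31 = 69564.

69564 seconds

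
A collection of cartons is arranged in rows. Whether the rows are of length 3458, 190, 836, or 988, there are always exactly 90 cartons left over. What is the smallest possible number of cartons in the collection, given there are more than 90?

380470

N − 90 must be a common multiple of 3458, 190, 836, and 988.
3458 = 2 × 7 × 13 × 19
190 = 2 × 5 × 19
836 = 2^2 × 11 × 19
988 = 2^2 × 13 × 19
LCM(3458, 190, 836, 988) = 2^2 × 5 × 7 × 11 × 13 × 19 = 380380.
Smallest N > 90 is LCM + 90 = 380380 + 90 = 380470.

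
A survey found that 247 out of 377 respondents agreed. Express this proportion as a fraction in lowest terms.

247 = 13 × 19
377 = 13 × 29
gcd(247, 377) = 13.
Divide numerator and denominator by 13: 247/377 = 19/29.

19/29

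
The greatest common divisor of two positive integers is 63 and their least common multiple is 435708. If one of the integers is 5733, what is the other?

4788

For two integers, gcd × lcm = product, so the other is (63 × 435708) / 5733 = 27449604 / 5733 = 4788.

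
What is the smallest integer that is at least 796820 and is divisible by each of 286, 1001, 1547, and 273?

816816

The integer must be a common multiple of 286, 1001, 1547, and 273, so a multiple of their LCM.
286 = 2 × 11 × 13
1001 = 7 × 11 × 13
1547 = 7 × 13 × 17
273 = 3 × 7 × 13
LCM(286, 1001, 1547, 273) = 2 × 3 × 7 × 11 × 13 × 17 = 102102.
Smallest multiple of 102102 that is ≥ 796820: ⌈796820/102102⌉ × 102102 = 8 × 102102 = 816816.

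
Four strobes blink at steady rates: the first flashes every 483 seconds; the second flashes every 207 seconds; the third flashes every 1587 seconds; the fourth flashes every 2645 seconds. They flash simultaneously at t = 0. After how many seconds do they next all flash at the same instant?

We need the least common multiple of the intervals.
483 = 3 × 7 × 23
207 = 3^2 × 23
1587 = 3 × 23^2
2645 = 5 × 23^2
LCM(483, 207, 1587, 2645) = 3^2 × 5 × 7 × 23^2 = 166635.

166635 seconds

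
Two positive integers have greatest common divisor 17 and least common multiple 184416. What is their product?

3135072

For any two positive integers, gcd × lcm = product = 17 × 184416 = 3135072.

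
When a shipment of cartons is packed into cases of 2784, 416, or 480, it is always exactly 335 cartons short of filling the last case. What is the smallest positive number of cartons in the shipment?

180625

Being 335 short of a full case of size k means N ≡ −335 (mod k), i.e. N + 335 is a multiple of each size.
2784 = 2^5 × 3 × 29
416 = 2^5 × 13
480 = 2^5 × 3 × 5
LCM(2784, 416, 480) = 2^5 × 3 × 5 × 13 × 29 = 180960.
Smallest positive N is 180960 − 335 = 180625.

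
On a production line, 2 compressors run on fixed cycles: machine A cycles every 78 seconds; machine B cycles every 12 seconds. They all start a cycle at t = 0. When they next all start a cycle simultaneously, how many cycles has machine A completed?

2 cycles

All finish a whole number of cycles simultaneously at t = LCM of the periods.
78 = 2 × 3 × 13
12 = 2^2 × 3
LCM(78, 12) = 2^2 × 3 × 13 = 156.
Cycles for period 78: 156 / 78 = 2.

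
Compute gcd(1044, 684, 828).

1044 = 2^2 × 3^2 × 29
684 = 2^2 × 3^2 × 19
828 = 2^2 × 3^2 × 23
gcd(1044, 684, 828) = 2^2 × 3^2 = 36.

36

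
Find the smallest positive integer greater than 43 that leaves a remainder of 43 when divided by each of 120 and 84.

N − 43 must be a common multiple of 120 and 84.
120 = 2^3 × 3 × 5
84 = 2^2 × 3 × 7
LCM(120, 84) = 2^3 × 3 × 5 × 7 = 840.
Smallest N > 43 is LCM + 43 = 840 + 43 = 883.

883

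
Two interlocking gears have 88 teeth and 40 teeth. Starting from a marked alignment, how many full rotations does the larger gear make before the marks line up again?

They are all back at their starting positions together after one LCM of the periods.
88 = 2^3 × 11
40 = 2^3 × 5
LCM(88, 40) = 2^3 × 5 × 11 = 440.
Rotations for period 88: 440 / 88 = 5.

5 rotations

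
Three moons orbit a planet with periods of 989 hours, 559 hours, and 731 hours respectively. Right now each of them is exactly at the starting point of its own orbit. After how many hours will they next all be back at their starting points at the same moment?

218569 hours

They coincide at every common multiple of the periods; the first is the LCM.
989 = 23 × 43
559 = 13 × 43
731 = 17 × 43
LCM(989, 559, 731) = 13 × 17 × 23 × 43 = 218569.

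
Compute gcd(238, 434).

238 = 2 × 7 × 17
434 = 2 × 7 × 31
gcd(238, 434) = 2 × 7 = 14.

14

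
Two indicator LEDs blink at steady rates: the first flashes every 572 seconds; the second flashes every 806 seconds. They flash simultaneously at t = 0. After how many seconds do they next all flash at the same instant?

17732 seconds

They coincide at every common multiple of the periods; the first is the LCM.
572 = 2^2 × 11 × 13
806 = 2 × 13 × 31
LCM(572, 806) = 2^2 × 11 × 13 × 31 = 17732.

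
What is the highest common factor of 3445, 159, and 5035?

3445 = 5 × 13 × 53
159 = 3 × 53
5035 = 5 × 19 × 53
gcd(3445, 159, 5035) = 53.

53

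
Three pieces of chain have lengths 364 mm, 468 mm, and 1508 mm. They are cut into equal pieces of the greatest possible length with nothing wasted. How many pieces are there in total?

45

Piece length = gcd(364, 468, 1508).
364 = 2^2 × 7 × 13
468 = 2^2 × 3^2 × 13
1508 = 2^2 × 13 × 29
gcd(364, 468, 1508) = 2^2 × 13 = 52.
Total pieces = 364/52 + 468/52 + 1508/52 = 7 + 9 + 29 = 45.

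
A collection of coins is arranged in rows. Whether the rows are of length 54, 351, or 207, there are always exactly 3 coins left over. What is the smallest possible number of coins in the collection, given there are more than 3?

16149

N − 3 must be a common multiple of 54, 351, and 207.
54 = 2 × 3^3
351 = 3^3 × 13
207 = 3^2 × 23
LCM(54, 351, 207) = 2 × 3^3 × 13 × 23 = 16146.
Smallest N > 3 is LCM + 3 = 16146 + 3 = 16149.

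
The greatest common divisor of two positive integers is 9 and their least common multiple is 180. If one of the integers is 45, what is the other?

36

For two integers, gcd × lcm = product, so the other is (9 × 180) / 45 = 1620 / 45 = 36.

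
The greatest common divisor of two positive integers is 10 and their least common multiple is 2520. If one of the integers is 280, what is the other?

For two integers, gcd × lcm = product, so the other is (10 × 2520) / 280 = 25200 / 280 = 90.

90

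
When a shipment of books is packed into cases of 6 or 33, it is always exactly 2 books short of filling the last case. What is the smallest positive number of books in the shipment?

64

Being 2 short of a full case of size k means N ≡ −2 (mod k), i.e. N + 2 is a multiple of each size.
6 = 2 × 3
33 = 3 × 11
LCM(6, 33) = 2 × 3 × 11 = 66.
Smallest positive N is 66 − 2 = 64.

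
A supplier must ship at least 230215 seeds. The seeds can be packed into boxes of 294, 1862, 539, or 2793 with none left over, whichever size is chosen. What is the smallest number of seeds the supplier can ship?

245784

The number of seeds must be a common multiple of 294, 1862, 539, and 2793, so a multiple of their LCM.
294 = 2 × 3 × 7^2
1862 = 2 × 7^2 × 19
539 = 7^2 × 11
2793 = 3 × 7^2 × 19
LCM(294, 1862, 539, 2793) = 2 × 3 × 7^2 × 11 × 19 = 61446.
Smallest multiple of 61446 that is ≥ 230215: ⌈230215/61446⌉ × 61446 = 4 × 61446 = 245784.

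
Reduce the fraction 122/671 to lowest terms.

122 = 2 × 61
671 = 11 × 61
gcd(122, 671) = 61.
Divide numerator and denominator by 61: 122/671 = 2/11.

2/11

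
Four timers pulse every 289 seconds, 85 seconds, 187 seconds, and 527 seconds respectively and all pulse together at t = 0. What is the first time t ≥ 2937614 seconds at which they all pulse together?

Joint pulses occur at multiples of LCM(289, 85, 187, 527).
289 = 17^2
85 = 5 × 17
187 = 11 × 17
527 = 17 × 31
LCM(289, 85, 187, 527) = 5 × 11 × 17^2 × 31 = 492745.
Smallest multiple of 492745 that is ≥ 2937614: ⌈2937614/492745⌉ × 492745 = 6 × 492745 = 2956470.

2956470 seconds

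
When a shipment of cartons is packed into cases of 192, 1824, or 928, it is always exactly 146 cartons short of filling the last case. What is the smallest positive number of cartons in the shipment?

Being 146 short of a full case of size k means N ≡ −146 (mod k), i.e. N + 146 is a multiple of each size.
192 = 2^6 × 3
1824 = 2^5 × 3 × 19
928 = 2^5 × 29
LCM(192, 1824, 928) = 2^6 × 3 × 19 × 29 = 105792.
Smallest positive N is 105792 − 146 = 105646.

105646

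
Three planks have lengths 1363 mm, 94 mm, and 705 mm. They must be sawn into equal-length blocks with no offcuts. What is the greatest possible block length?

This is the greatest common divisor of 1363, 94, and 705.
1363 = 29 × 47
94 = 2 × 47
705 = 3 × 5 × 47
gcd(1363, 94, 705) = 47.

47 mm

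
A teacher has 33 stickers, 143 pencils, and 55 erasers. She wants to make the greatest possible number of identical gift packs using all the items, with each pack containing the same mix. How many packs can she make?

11 packs

The pack count must divide each quantity, so the greatest is gcd(33, 143, 55).
33 = 3 × 11
143 = 11 × 13
55 = 5 × 11
gcd(33, 143, 55) = 11.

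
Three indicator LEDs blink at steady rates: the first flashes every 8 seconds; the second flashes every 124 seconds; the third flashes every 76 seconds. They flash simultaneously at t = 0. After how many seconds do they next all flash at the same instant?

4712 seconds

We need the least common multiple of the intervals.
8 = 2^3
124 = 2^2 × 31
76 = 2^2 × 19
LCM(8, 124, 76) = 2^3 × 19 × 31 = 4712.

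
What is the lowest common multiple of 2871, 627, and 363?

600039

2871 = 3^2 × 11 × 29
627 = 3 × 11 × 19
363 = 3 × 11^2
LCM(2871, 627, 363) = 3^2 × 11^2 × 19 × 29 = 600039.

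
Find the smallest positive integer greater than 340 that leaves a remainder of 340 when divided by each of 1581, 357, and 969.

N − 340 must be a common multiple of 1581, 357, and 969.
1581 = 3 × 17 × 31
357 = 3 × 7 × 17
969 = 3 × 17 × 19
LCM(1581, 357, 969) = 3 × 7 × 17 × 19 × 31 = 210273.
Smallest N > 340 is LCM + 340 = 210273 + 340 = 210613.

210613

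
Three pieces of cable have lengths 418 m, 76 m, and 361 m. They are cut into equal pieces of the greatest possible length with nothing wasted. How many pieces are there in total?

Piece length = gcd(418, 76, 361).
418 = 2 × 11 × 19
76 = 2^2 × 19
361 = 19^2
gcd(418, 76, 361) = 19.
Total pieces = 418/19 + 76/19 + 361/19 = 22 + 4 + 19 = 45.

45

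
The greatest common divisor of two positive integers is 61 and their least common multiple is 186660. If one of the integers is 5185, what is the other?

2196

For two integers, gcd × lcm = product, so the other is (61 × 186660) / 5185 = 11386260 / 5185 = 2196.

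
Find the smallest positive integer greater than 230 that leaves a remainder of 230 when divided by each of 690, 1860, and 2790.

N − 230 must be a common multiple of 690, 1860, and 2790.
690 = 2 × 3 × 5 × 23
1860 = 2^2 × 3 × 5 × 31
2790 = 2 × 3^2 × 5 × 31
LCM(690, 1860, 2790) = 2^2 × 3^2 × 5 × 23 × 31 = 128340.
Smallest N > 230 is LCM + 230 = 128340 + 230 = 128570.

128570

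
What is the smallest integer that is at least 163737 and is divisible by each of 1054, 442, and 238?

191828

The integer must be a common multiple of 1054, 442, and 238, so a multiple of their LCM.
1054 = 2 × 17 × 31
442 = 2 × 13 × 17
238 = 2 × 7 × 17
LCM(1054, 442, 238) = 2 × 7 × 13 × 17 × 31 = 95914.
Smallest multiple of 95914 that is ≥ 163737: ⌈163737/95914⌉ × 95914 = 2 × 95914 = 191828.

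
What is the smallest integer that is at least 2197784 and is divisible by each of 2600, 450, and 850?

The integer must be a common multiple of 2600, 450, and 850, so a multiple of their LCM.
2600 = 2^3 × 5^2 × 13
450 = 2 × 3^2 × 5^2
850 = 2 × 5^2 × 17
LCM(2600, 450, 850) = 2^3 × 3^2 × 5^2 × 13 × 17 = 397800.
Smallest multiple of 397800 that is ≥ 2197784: ⌈2197784/397800⌉ × 397800 = 6 × 397800 = 2386800.

2386800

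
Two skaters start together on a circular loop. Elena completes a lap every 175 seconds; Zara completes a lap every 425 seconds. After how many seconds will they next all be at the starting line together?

The first simultaneous occurrence is after LCM of the individual periods.
175 = 5^2 × 7
425 = 5^2 × 17
LCM(175, 425) = 5^2 × 7 × 17 = 2975.

2975 seconds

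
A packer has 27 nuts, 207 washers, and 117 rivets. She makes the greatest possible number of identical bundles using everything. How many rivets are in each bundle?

Number of bundles = gcd(27, 207, 117).
27 = 3^3
207 = 3^2 × 23
117 = 3^2 × 13
gcd(27, 207, 117) = 3^2 = 9.
rivets per bundle = 117 / 9 = 13.

13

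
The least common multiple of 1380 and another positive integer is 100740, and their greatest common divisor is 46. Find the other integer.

3358

gcd × lcm = product of the two integers, so the other integer is (46 × 100740) / 1380 = 3358.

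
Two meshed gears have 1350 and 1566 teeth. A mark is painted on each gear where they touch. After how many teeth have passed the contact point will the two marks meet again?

We need the least common multiple of the intervals.
1350 = 2 × 3^3 × 5^2
1566 = 2 × 3^3 × 29
LCM(1350, 1566) = 2 × 3^3 × 5^2 × 29 = 39150.

39150 teeth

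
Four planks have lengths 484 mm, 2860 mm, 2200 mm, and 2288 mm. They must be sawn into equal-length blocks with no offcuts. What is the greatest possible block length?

44 mm

This is the greatest common divisor of 484, 2860, 2200, and 2288.
484 = 2^2 × 11^2
2860 = 2^2 × 5 × 11 × 13
2200 = 2^3 × 5^2 × 11
2288 = 2^4 × 11 × 13
gcd(484, 2860, 2200, 2288) = 2^2 × 11 = 44.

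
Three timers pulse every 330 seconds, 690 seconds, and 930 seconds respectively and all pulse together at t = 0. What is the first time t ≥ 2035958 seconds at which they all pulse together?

2117610 seconds

Joint pulses occur at multiples of LCM(330, 690, 930).
330 = 2 × 3 × 5 × 11
690 = 2 × 3 × 5 × 23
930 = 2 × 3 × 5 × 31
LCM(330, 690, 930) = 2 × 3 × 5 × 11 × 23 × 31 = 235290.
Smallest multiple of 235290 that is ≥ 2035958: ⌈2035958/235290⌉ × 235290 = 9 × 235290 = 2117610.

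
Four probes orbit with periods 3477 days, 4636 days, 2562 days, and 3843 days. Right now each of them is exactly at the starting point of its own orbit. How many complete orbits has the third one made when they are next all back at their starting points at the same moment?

All finish a whole number of cycles simultaneously at t = LCM of the periods.
3477 = 3 × 19 × 61
4636 = 2^2 × 19 × 61
2562 = 2 × 3 × 7 × 61
3843 = 3^2 × 7 × 61
LCM(3477, 4636, 2562, 3843) = 2^2 × 3^2 × 7 × 19 × 61 = 292068.
Orbits for period 2562: 292068 / 2562 = 114.

114 orbits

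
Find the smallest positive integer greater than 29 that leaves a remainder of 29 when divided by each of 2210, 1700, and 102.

N − 29 must be a common multiple of 2210, 1700, and 102.
2210 = 2 × 5 × 13 × 17
1700 = 2^2 × 5^2 × 17
102 = 2 × 3 × 17
LCM(2210, 1700, 102) = 2^2 × 3 × 5^2 × 13 × 17 = 66300.
Smallest N > 29 is LCM + 29 = 66300 + 29 = 66329.

66329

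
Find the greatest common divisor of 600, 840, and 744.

600 = 2^3 × 3 × 5^2
840 = 2^3 × 3 × 5 × 7
744 = 2^3 × 3 × 31
gcd(600, 840, 744) = 2^3 × 3 = 24.

24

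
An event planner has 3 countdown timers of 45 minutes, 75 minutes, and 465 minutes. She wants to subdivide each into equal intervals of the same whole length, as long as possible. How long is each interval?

15 minutes

The interval must divide each timer length; the longest such is the gcd.
45 = 3^2 × 5
75 = 3 × 5^2
465 = 3 × 5 × 31
gcd(45, 75, 465) = 3 × 5 = 15.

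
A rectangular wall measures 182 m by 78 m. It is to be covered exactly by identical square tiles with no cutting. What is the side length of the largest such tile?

The tile side must divide both 182 and 78, so the largest is their gcd.
182 = 2 × 7 × 13
78 = 2 × 3 × 13
gcd(182, 78) = 2 × 13 = 26.

26 m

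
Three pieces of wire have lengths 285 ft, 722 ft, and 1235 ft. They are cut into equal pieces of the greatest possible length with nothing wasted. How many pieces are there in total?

Piece length = gcd(285, 722, 1235).
285 = 3 × 5 × 19
722 = 2 × 19^2
1235 = 5 × 13 × 19
gcd(285, 722, 1235) = 19.
Total pieces = 285/19 + 722/19 + 1235/19 = 15 + 38 + 65 = 118.

118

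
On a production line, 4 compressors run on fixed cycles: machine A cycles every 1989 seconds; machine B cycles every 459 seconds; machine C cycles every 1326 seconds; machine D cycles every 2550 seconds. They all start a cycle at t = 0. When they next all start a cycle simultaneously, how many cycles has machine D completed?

They are all back at their starting positions together after one LCM of the periods.
1989 = 3^2 × 13 × 17
459 = 3^3 × 17
1326 = 2 × 3 × 13 × 17
2550 = 2 × 3 × 5^2 × 17
LCM(1989, 459, 1326, 2550) = 2 × 3^3 × 5^2 × 13 × 17 = 298350.
Cycles for period 2550: 298350 / 2550 = 117.

117 cycles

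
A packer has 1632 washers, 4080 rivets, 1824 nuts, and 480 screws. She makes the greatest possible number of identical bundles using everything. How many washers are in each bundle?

Number of bundles = gcd(1632, 4080, 1824, 480).
1632 = 2^5 × 3 × 17
4080 = 2^4 × 3 × 5 × 17
1824 = 2^5 × 3 × 19
480 = 2^5 × 3 × 5
gcd(1632, 4080, 1824, 480) = 2^4 × 3 = 48.
washers per bundle = 1632 / 48 = 34.

34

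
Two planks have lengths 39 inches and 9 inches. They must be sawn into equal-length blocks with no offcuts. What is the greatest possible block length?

This is the greatest common divisor of 39 and 9.
39 = 3 × 13
9 = 3^2
gcd(39, 9) = 3.

3 inches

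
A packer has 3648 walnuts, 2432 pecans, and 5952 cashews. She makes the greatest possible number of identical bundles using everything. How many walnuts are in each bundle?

57

Number of bundles = gcd(3648, 2432, 5952).
3648 = 2^6 × 3 × 19
2432 = 2^7 × 19
5952 = 2^6 × 3 × 31
gcd(3648, 2432, 5952) = 2^6 = 64.
walnuts per bundle = 3648 / 64 = 57.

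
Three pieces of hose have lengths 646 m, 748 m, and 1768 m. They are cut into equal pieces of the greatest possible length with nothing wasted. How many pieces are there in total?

93

Piece length = gcd(646, 748, 1768).
646 = 2 × 17 × 19
748 = 2^2 × 11 × 17
1768 = 2^3 × 13 × 17
gcd(646, 748, 1768) = 2 × 17 = 34.
Total pieces = 646/34 + 748/34 + 1768/34 = 19 + 22 + 52 = 93.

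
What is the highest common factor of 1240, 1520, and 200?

1240 = 2^3 × 5 × 31
1520 = 2^4 × 5 × 19
200 = 2^3 × 5^2
gcd(1240, 1520, 200) = 2^3 × 5 = 40.

40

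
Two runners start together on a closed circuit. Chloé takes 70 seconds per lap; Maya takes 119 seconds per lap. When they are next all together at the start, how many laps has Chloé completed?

17 laps

The first common completion time is the LCM of the periods.
70 = 2 × 5 × 7
119 = 7 × 17
LCM(70, 119) = 2 × 5 × 7 × 17 = 1190.
Laps for period 70: 1190 / 70 = 17.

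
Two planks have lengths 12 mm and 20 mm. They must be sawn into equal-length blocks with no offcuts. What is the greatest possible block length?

4 mm

The block length must divide every plank, so the greatest is gcd(12, 20).
12 = 2^2 × 3
20 = 2^2 × 5
gcd(12, 20) = 2^2 = 4.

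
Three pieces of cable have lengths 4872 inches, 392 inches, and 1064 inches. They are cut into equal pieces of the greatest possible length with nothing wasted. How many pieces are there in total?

113

Piece length = gcd(4872, 392, 1064).
4872 = 2^3 × 3 × 7 × 29
392 = 2^3 × 7^2
1064 = 2^3 × 7 × 19
gcd(4872, 392, 1064) = 2^3 × 7 = 56.
Total pieces = 4872/56 + 392/56 + 1064/56 = 87 + 7 + 19 = 113.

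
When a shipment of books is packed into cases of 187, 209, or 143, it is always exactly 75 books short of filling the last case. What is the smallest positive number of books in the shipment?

Being 75 short of a full case of size k means N ≡ −75 (mod k), i.e. N + 75 is a multiple of each size.
187 = 11 × 17
209 = 11 × 19
143 = 11 × 13
LCM(187, 209, 143) = 11 × 13 × 17 × 19 = 46189.
Smallest positive N is 46189 − 75 = 46114.

46114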